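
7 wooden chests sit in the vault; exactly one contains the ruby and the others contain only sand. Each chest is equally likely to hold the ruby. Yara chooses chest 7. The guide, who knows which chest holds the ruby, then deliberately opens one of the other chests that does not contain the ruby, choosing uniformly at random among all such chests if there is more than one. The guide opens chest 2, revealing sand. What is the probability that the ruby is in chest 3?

Condition on the true location of the ruby.
If it is in any of chests 1, 3, 4, 5, and 6 (prior 1/7 each): the guide has 5 equally likely choices, so probability 1/5; weight (1/7)·(1/5) = 1/35 each.
If it is in chest 2 (prior 1/7): the guide opened chest 2, so this case is ruled out; weight (1/7)·0 = 0.
If it is in chest 7 (prior 1/7): the guide has 6 equally likely choices, so probability 1/6; weight (1/7)·(1/6) = 1/42.
The weights sum to 1/6.
So P(the ruby in chest 3 | the guide opened chest 2) = (1/35) / (1/6) = 6/35.

6/35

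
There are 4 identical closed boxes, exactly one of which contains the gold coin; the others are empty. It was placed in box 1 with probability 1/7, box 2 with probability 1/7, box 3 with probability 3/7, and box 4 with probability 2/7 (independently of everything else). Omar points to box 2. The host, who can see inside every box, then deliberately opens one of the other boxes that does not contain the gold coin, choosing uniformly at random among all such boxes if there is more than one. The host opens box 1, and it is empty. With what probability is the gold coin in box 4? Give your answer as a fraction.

6/17

Condition on the true location of the gold coin.
If it is in box 1 (prior 1/7): the host opened box 1, so this case is ruled out; weight (1/7)·0 = 0.
If it is in box 2 (prior 1/7): the host has 3 equally likely choices, so probability 1/3; weight (1/7)·(1/3) = 1/21.
If it is in box 3 (prior 3/7): the host has 2 equally likely choices, so probability 1/2; weight (3/7)·(1/2) = 3/14.
If it is in box 4 (prior 2/7): the host has 2 equally likely choices, so probability 1/2; weight (2/7)·(1/2) = 1/7.
The weights sum to 17/42.
So P(the gold coin in box 4 | the host opened box 1) = (1/7) / (17/42) = 6/17.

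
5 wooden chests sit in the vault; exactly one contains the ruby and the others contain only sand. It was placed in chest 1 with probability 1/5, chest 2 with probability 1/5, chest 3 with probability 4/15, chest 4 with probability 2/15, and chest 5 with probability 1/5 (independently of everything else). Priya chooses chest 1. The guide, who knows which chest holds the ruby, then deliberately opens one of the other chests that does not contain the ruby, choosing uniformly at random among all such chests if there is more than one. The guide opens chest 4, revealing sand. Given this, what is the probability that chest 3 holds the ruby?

16/49

Condition on the true location of the ruby.
If it is in chest 1 (prior 1/5): the guide has 4 equally likely choices, so probability 1/4; weight (1/5)·(1/4) = 1/20.
If it is in either of chests 2 and 5 (prior 1/5 each): the guide has 3 equally likely choices, so probability 1/3; weight (1/5)·(1/3) = 1/15 each.
If it is in chest 3 (prior 4/15): the guide has 3 equally likely choices, so probability 1/3; weight (4/15)·(1/3) = 4/45.
If it is in chest 4 (prior 2/15): the guide opened chest 4, so this case is ruled out; weight (2/15)·0 = 0.
The weights sum to 49/180.
So P(the ruby in chest 3 | the guide opened chest 4) = (4/45) / (49/180) = 16/49.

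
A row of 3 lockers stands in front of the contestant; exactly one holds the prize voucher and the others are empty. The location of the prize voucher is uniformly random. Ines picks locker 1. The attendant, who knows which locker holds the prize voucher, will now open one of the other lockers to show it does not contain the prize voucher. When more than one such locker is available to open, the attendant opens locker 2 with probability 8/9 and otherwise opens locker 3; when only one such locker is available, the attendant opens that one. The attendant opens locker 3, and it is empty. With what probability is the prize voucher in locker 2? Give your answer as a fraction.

9/10

Apply Bayes' rule, conditioning on where the prize voucher actually is.
If it is in locker 1 (prior 1/3): locker 2 is available but not opened, probability 1/9; weight (1/3)·(1/9) = 1/27.
If it is in locker 2 (prior 1/3): only locker 3 is available, probability 1; weight (1/3)·1 = 1/3.
If it is in locker 3 (prior 1/3): the attendant opened locker 3, so this case is ruled out; weight (1/3)·0 = 0.
The weights sum to 10/27.
So P(the prize voucher in locker 2 | the attendant opened locker 3) = (1/3) / (10/27) = 9/10.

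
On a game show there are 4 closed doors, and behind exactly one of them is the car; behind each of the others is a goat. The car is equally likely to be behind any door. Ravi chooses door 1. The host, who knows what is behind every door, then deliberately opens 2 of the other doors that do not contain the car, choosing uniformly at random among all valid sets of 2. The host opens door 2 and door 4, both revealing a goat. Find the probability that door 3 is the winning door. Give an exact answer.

3/4

Apply Bayes' rule, conditioning on where the car actually is.
If it is behind door 1 (prior 1/4): the host has 3 equally likely choices, so probability 1/3; weight (1/4)·(1/3) = 1/12.
If it is behind either of doors 2 and 4 (prior 1/4 each): that door was opened and seen not to hold the prize — ruled out; weight (1/4)·0 = 0 each.
If it is behind door 3 (prior 1/4): the host has no choice, probability 1; weight (1/4)·1 = 1/4.
The weights sum to 1/3.
So P(the car behind door 3 | the host opened door 2 and door 4) = (1/4) / (1/3) = 3/4.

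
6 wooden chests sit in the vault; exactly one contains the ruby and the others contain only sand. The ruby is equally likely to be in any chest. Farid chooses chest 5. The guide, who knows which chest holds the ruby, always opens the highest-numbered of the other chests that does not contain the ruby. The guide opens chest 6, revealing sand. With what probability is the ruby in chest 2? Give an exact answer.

1/5

Condition on the true location of the ruby.
If it is in any of chests 1, 2, 3, 4, and 5 (prior 1/6 each): chest 6 is the highest-numbered option available, probability 1; weight (1/6)·1 = 1/6 each.
If it is in chest 6 (prior 1/6): the guide opened chest 6, so this case is ruled out; weight (1/6)·0 = 0.
The weights sum to 5/6.
So P(the ruby in chest 2 | the guide opened chest 6) = (1/6) / (5/6) = 1/5.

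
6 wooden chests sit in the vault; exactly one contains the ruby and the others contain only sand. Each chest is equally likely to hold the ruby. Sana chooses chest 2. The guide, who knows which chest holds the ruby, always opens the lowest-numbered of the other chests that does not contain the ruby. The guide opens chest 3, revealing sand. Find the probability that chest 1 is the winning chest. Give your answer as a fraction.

Condition on the true location of the ruby.
If it is in chest 1 (prior 1/6): chest 3 is the lowest-numbered option available, probability 1; weight (1/6)·1 = 1/6.
If it is in any of chests 2, 4, 5, and 6 (prior 1/6 each): the guide would have opened chest 1 instead, probability 0; weight (1/6)·0 = 0 each.
If it is in chest 3 (prior 1/6): the guide opened chest 3, so this case is ruled out; weight (1/6)·0 = 0.
The weights sum to 1/6.
So P(the ruby in chest 1 | the guide opened chest 3) = (1/6) / (1/6) = 1.

1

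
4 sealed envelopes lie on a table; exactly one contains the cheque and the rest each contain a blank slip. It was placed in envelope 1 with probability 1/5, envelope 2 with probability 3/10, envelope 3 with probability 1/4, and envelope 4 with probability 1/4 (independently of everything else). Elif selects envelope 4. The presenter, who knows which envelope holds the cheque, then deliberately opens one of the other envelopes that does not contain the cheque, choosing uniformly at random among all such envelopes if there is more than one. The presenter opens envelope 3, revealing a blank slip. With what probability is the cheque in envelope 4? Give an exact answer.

Condition on the true location of the cheque.
If it is in envelope 1 (prior 1/5): the presenter has 2 equally likely choices, so probability 1/2; weight (1/5)·(1/2) = 1/10.
If it is in envelope 2 (prior 3/10): the presenter has 2 equally likely choices, so probability 1/2; weight (3/10)·(1/2) = 3/20.
If it is in envelope 3 (prior 1/4): the presenter opened envelope 3, so this case is ruled out; weight (1/4)·0 = 0.
If it is in envelope 4 (prior 1/4): the presenter has 3 equally likely choices, so probability 1/3; weight (1/4)·(1/3) = 1/12.
The weights sum to 1/3.
So P(the cheque in envelope 4 | the presenter opened envelope 3) = (1/12) / (1/3) = 1/4.

1/4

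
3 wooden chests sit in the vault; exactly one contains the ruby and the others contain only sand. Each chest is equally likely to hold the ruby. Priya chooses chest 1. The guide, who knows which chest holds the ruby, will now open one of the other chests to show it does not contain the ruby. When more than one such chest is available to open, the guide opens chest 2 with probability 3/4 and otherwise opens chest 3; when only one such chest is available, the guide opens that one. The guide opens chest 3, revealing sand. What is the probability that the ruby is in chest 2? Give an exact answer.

4/5

Condition on the true location of the ruby.
If it is in chest 1 (prior 1/3): chest 2 is available but not opened, probability 1/4; weight (1/3)·(1/4) = 1/12.
If it is in chest 2 (prior 1/3): only chest 3 is available, probability 1; weight (1/3)·1 = 1/3.
If it is in chest 3 (prior 1/3): the guide opened chest 3, so this case is ruled out; weight (1/3)·0 = 0.
The weights sum to 5/12.
So P(the ruby in chest 2 | the guide opened chest 3) = (1/3) / (5/12) = 4/5.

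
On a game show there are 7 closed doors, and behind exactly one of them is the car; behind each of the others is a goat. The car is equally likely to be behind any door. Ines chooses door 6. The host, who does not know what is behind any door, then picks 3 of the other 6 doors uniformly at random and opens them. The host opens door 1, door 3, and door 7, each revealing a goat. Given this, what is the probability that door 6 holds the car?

1/4

Because the host chose which doors to open without knowing where the car is, the choice is independent of the prize location. Learning that none of the 3 opened doors holds the car simply rules out those 3 locations and leaves the remaining 4 doors still equally likely by symmetry.
So P(the car behind door 6) = 1/4.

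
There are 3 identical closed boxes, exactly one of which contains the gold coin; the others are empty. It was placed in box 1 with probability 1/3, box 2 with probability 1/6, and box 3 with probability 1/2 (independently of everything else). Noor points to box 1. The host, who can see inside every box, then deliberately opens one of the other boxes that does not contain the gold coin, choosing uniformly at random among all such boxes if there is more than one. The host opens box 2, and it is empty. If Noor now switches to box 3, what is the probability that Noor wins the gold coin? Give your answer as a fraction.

3/4

Condition on the true location of the gold coin.
If it is in box 1 (prior 1/3): the host has 2 equally likely choices, so probability 1/2; weight (1/3)·(1/2) = 1/6.
If it is in box 2 (prior 1/6): the host opened box 2, so this case is ruled out; weight (1/6)·0 = 0.
If it is in box 3 (prior 1/2): the host has no choice, probability 1; weight (1/2)·1 = 1/2.
The weights sum to 2/3.
So P(the gold coin in box 3 | the host opened box 2) = (1/2) / (2/3) = 3/4.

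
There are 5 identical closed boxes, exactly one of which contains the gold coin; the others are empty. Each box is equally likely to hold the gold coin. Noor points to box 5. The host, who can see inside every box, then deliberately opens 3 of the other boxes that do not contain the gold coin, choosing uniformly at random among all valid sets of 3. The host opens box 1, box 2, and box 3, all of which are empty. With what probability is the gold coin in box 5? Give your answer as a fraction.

1/5

Apply Bayes' rule, conditioning on where the gold coin actually is.
If it is in any of boxes 1, 2, and 3 (prior 1/5 each): that box was opened and seen not to hold the prize — ruled out; weight (1/5)·0 = 0 each.
If it is in box 4 (prior 1/5): the host has no choice, probability 1; weight (1/5)·1 = 1/5.
If it is in box 5 (prior 1/5): the host has 4 equally likely choices, so probability 1/4; weight (1/5)·(1/4) = 1/20.
The weights sum to 1/4.
So P(the gold coin in box 5 | the host opened box 1, box 2, and box 3) = (1/20) / (1/4) = 1/5.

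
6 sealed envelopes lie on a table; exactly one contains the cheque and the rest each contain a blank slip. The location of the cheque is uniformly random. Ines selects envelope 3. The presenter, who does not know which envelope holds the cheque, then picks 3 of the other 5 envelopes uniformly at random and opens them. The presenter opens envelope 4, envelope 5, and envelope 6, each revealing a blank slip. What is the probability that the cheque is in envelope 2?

1/3

Because the presenter chose which envelopes to open without knowing where the cheque is, the choice is independent of the prize location. Learning that none of the 3 opened envelopes holds the cheque simply rules out those 3 locations and leaves the remaining 3 envelopes still equally likely by symmetry.
So P(the cheque in envelope 2) = 1/3.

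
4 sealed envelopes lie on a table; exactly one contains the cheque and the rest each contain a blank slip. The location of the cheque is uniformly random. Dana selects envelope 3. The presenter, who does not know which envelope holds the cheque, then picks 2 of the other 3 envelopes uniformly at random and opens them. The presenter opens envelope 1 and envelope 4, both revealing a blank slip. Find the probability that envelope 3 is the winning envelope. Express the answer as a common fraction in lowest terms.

Apply Bayes' rule, conditioning on where the cheque actually is.
If it is in either of envelopes 1 and 4 (prior 1/4 each): that envelope was opened and seen not to hold the prize — ruled out; weight (1/4)·0 = 0 each.
If it is in either of envelopes 2 and 3 (prior 1/4 each): the presenter picks exactly this set with probability 1/3 regardless, and none is the prize; weight (1/4)·(1/3) = 1/12 each.
The weights sum to 1/6.
So P(the cheque in envelope 3 | the presenter opened envelope 1 and envelope 4) = (1/12) / (1/6) = 1/2.

1/2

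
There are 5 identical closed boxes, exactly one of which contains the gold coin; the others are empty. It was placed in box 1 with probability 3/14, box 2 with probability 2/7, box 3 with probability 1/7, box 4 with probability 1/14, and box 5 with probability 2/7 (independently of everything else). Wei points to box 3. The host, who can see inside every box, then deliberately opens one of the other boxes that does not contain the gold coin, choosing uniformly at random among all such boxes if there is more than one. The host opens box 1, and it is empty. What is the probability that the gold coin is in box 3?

Consider each possible location of the gold coin in turn.
If it is in box 1 (prior 3/14): the host opened box 1, so this case is ruled out; weight (3/14)·0 = 0.
If it is in either of boxes 2 and 5 (prior 2/7 each): the host has 3 equally likely choices, so probability 1/3; weight (2/7)·(1/3) = 2/21 each.
If it is in box 3 (prior 1/7): the host has 4 equally likely choices, so probability 1/4; weight (1/7)·(1/4) = 1/28.
If it is in box 4 (prior 1/14): the host has 3 equally likely choices, so probability 1/3; weight (1/14)·(1/3) = 1/42.
The weights sum to 1/4.
So P(the gold coin in box 3 | the host opened box 1) = (1/28) / (1/4) = 1/7.

1/7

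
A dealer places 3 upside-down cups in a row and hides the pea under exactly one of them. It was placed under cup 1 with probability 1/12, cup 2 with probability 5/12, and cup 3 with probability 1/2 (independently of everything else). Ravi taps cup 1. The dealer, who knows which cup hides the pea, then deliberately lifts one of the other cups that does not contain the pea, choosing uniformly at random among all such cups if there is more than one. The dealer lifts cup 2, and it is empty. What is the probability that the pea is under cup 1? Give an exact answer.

1/13

Apply Bayes' rule, conditioning on where the pea actually is.
If it is under cup 1 (prior 1/12): the dealer has 2 equally likely choices, so probability 1/2; weight (1/12)·(1/2) = 1/24.
If it is under cup 2 (prior 5/12): the dealer opened cup 2, so this case is ruled out; weight (5/12)·0 = 0.
If it is under cup 3 (prior 1/2): the dealer has no choice, probability 1; weight (1/2)·1 = 1/2.
The weights sum to 13/24.
So P(the pea under cup 1 | the dealer opened cup 2) = (1/24) / (13/24) = 1/13.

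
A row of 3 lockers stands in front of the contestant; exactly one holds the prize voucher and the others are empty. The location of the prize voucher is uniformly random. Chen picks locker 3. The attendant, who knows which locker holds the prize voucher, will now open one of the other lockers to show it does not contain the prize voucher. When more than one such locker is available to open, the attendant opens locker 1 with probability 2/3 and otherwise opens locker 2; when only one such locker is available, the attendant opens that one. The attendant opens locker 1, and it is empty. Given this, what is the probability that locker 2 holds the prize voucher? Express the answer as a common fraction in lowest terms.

3/5

Consider each possible location of the prize voucher in turn.
If it is in locker 1 (prior 1/3): the attendant opened locker 1, so this case is ruled out; weight (1/3)·0 = 0.
If it is in locker 2 (prior 1/3): only locker 1 is available, probability 1; weight (1/3)·1 = 1/3.
If it is in locker 3 (prior 1/3): locker 1 is available, opened with probability 2/3; weight (1/3)·(2/3) = 2/9.
The weights sum to 5/9.
So P(the prize voucher in locker 2 | the attendant opened locker 1) = (1/3) / (5/9) = 3/5.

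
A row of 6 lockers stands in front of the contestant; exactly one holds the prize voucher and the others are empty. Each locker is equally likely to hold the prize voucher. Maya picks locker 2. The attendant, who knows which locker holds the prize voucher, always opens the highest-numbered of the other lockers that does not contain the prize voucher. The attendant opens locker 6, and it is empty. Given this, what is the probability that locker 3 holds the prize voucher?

Consider each possible location of the prize voucher in turn.
If it is in any of lockers 1, 2, 3, 4, and 5 (prior 1/6 each): locker 6 is the highest-numbered option available, probability 1; weight (1/6)·1 = 1/6 each.
If it is in locker 6 (prior 1/6): the attendant opened locker 6, so this case is ruled out; weight (1/6)·0 = 0.
The weights sum to 5/6.
So P(the prize voucher in locker 3 | the attendant opened locker 6) = (1/6) / (5/6) = 1/5.

1/5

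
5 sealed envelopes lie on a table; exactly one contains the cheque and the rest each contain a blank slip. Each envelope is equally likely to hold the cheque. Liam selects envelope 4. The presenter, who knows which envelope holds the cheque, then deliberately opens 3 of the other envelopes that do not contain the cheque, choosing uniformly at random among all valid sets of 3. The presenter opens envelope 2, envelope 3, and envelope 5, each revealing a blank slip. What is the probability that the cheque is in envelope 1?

Condition on the true location of the cheque.
If it is in envelope 1 (prior 1/5): the presenter has no choice, probability 1; weight (1/5)·1 = 1/5.
If it is in any of envelopes 2, 3, and 5 (prior 1/5 each): that envelope was opened and seen not to hold the prize — ruled out; weight (1/5)·0 = 0 each.
If it is in envelope 4 (prior 1/5): the presenter has 4 equally likely choices, so probability 1/4; weight (1/5)·(1/4) = 1/20.
The weights sum to 1/4.
So P(the cheque in envelope 1 | the presenter opened envelope 2, envelope 3, and envelope 5) = (1/5) / (1/4) = 4/5.

4/5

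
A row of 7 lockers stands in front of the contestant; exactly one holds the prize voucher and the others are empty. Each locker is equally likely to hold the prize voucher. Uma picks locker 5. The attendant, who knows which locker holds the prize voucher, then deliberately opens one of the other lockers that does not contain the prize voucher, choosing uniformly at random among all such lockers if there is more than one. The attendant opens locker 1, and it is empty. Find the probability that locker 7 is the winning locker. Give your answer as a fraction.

6/35

Consider each possible location of the prize voucher in turn.
If it is in locker 1 (prior 1/7): the attendant opened locker 1, so this case is ruled out; weight (1/7)·0 = 0.
If it is in any of lockers 2, 3, 4, 6, and 7 (prior 1/7 each): the attendant has 5 equally likely choices, so probability 1/5; weight (1/7)·(1/5) = 1/35 each.
If it is in locker 5 (prior 1/7): the attendant has 6 equally likely choices, so probability 1/6; weight (1/7)·(1/6) = 1/42.
The weights sum to 1/6.
So P(the prize voucher in locker 7 | the attendant opened locker 1) = (1/35) / (1/6) = 6/35.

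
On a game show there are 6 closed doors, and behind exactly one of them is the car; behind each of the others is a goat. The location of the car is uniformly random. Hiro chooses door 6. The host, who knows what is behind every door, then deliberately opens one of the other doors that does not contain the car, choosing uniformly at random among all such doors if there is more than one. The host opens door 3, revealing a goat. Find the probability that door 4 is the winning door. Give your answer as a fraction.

Apply Bayes' rule, conditioning on where the car actually is.
If it is behind any of doors 1, 2, 4, and 5 (prior 1/6 each): the host has 4 equally likely choices, so probability 1/4; weight (1/6)·(1/4) = 1/24 each.
If it is behind door 3 (prior 1/6): the host opened door 3, so this case is ruled out; weight (1/6)·0 = 0.
If it is behind door 6 (prior 1/6): the host has 5 equally likely choices, so probability 1/5; weight (1/6)·(1/5) = 1/30.
The weights sum to 1/5.
So P(the car behind door 4 | the host opened door 3) = (1/24) / (1/5) = 5/24.

5/24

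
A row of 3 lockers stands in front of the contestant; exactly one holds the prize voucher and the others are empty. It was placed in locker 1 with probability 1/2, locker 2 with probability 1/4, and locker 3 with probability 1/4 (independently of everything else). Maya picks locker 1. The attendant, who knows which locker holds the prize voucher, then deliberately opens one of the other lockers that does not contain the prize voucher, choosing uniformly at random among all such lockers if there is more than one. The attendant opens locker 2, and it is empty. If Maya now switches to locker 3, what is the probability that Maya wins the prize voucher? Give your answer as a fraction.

Apply Bayes' rule, conditioning on where the prize voucher actually is.
If it is in locker 1 (prior 1/2): the attendant has 2 equally likely choices, so probability 1/2; weight (1/2)·(1/2) = 1/4.
If it is in locker 2 (prior 1/4): the attendant opened locker 2, so this case is ruled out; weight (1/4)·0 = 0.
If it is in locker 3 (prior 1/4): the attendant has no choice, probability 1; weight (1/4)·1 = 1/4.
The weights sum to 1/2.
So P(the prize voucher in locker 3 | the attendant opened locker 2) = (1/4) / (1/2) = 1/2.

1/2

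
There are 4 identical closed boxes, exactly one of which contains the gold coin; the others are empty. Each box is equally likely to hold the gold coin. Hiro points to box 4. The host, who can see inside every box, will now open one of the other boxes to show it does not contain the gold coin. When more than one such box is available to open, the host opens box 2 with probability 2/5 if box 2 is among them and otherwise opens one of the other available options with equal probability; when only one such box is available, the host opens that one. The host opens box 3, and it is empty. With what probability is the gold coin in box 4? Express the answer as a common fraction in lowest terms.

3/14

Consider each possible location of the gold coin in turn.
If it is in box 1 (prior 1/4): box 2 is available but not opened, probability 3/5; weight (1/4)·(3/5) = 3/20.
If it is in box 2 (prior 1/4): box 2 holds the prize so is unavailable; the host chooses uniformly among the 2 others, probability 1/2; weight (1/4)·(1/2) = 1/8.
If it is in box 3 (prior 1/4): the host opened box 3, so this case is ruled out; weight (1/4)·0 = 0.
If it is in box 4 (prior 1/4): box 2 is available but not opened; box 3 gets probability (1 − 2/5)/2 = 3/10; weight (1/4)·(3/10) = 3/40.
The weights sum to 7/20.
So P(the gold coin in box 4 | the host opened box 3) = (3/40) / (7/20) = 3/14.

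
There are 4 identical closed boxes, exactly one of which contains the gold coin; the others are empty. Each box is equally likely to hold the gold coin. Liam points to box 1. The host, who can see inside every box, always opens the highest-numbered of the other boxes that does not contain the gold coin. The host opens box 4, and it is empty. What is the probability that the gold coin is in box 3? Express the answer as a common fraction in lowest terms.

1/3

Condition on the true location of the gold coin.
If it is in any of boxes 1, 2, and 3 (prior 1/4 each): box 4 is the highest-numbered option available, probability 1; weight (1/4)·1 = 1/4 each.
If it is in box 4 (prior 1/4): the host opened box 4, so this case is ruled out; weight (1/4)·0 = 0.
The weights sum to 3/4.
So P(the gold coin in box 3 | the host opened box 4) = (1/4) / (3/4) = 1/3.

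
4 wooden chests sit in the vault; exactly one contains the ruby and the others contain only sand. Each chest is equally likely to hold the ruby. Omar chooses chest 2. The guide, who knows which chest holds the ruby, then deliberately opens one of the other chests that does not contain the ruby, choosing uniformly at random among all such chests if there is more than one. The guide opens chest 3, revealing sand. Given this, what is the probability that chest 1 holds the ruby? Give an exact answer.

Apply Bayes' rule, conditioning on where the ruby actually is.
If it is in either of chests 1 and 4 (prior 1/4 each): the guide has 2 equally likely choices, so probability 1/2; weight (1/4)·(1/2) = 1/8 each.
If it is in chest 2 (prior 1/4): the guide has 3 equally likely choices, so probability 1/3; weight (1/4)·(1/3) = 1/12.
If it is in chest 3 (prior 1/4): the guide opened chest 3, so this case is ruled out; weight (1/4)·0 = 0.
The weights sum to 1/3.
So P(the ruby in chest 1 | the guide opened chest 3) = (1/8) / (1/3) = 3/8.

3/8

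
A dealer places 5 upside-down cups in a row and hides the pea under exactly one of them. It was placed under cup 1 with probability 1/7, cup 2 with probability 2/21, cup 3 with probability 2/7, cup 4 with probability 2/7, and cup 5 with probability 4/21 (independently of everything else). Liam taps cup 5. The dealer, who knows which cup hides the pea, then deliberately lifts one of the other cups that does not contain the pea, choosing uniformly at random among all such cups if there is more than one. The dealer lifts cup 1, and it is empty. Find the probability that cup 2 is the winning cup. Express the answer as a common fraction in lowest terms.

Consider each possible location of the pea in turn.
If it is under cup 1 (prior 1/7): the dealer opened cup 1, so this case is ruled out; weight (1/7)·0 = 0.
If it is under cup 2 (prior 2/21): the dealer has 3 equally likely choices, so probability 1/3; weight (2/21)·(1/3) = 2/63.
If it is under either of cups 3 and 4 (prior 2/7 each): the dealer has 3 equally likely choices, so probability 1/3; weight (2/7)·(1/3) = 2/21 each.
If it is under cup 5 (prior 4/21): the dealer has 4 equally likely choices, so probability 1/4; weight (4/21)·(1/4) = 1/21.
The weights sum to 17/63.
So P(the pea under cup 2 | the dealer opened cup 1) = (2/63) / (17/63) = 2/17.

2/17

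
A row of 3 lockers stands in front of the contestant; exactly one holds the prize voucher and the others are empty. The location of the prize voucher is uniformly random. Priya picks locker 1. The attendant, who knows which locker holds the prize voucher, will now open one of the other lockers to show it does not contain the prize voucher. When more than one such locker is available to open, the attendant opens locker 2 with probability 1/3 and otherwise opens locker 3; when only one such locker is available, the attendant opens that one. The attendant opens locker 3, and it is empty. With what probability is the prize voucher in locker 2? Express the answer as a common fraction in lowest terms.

3/5

Condition on the true location of the prize voucher.
If it is in locker 1 (prior 1/3): locker 2 is available but not opened, probability 2/3; weight (1/3)·(2/3) = 2/9.
If it is in locker 2 (prior 1/3): only locker 3 is available, probability 1; weight (1/3)·1 = 1/3.
If it is in locker 3 (prior 1/3): the attendant opened locker 3, so this case is ruled out; weight (1/3)·0 = 0.
The weights sum to 5/9.
So P(the prize voucher in locker 2 | the attendant opened locker 3) = (1/3) / (5/9) = 3/5.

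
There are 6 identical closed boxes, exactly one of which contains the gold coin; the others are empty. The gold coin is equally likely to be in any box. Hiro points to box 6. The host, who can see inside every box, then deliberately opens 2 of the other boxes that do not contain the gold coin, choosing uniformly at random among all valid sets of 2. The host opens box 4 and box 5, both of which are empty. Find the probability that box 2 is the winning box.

5/18

Apply Bayes' rule, conditioning on where the gold coin actually is.
If it is in any of boxes 1, 2, and 3 (prior 1/6 each): the host has 6 equally likely choices, so probability 1/6; weight (1/6)·(1/6) = 1/36 each.
If it is in either of boxes 4 and 5 (prior 1/6 each): that box was opened and seen not to hold the prize — ruled out; weight (1/6)·0 = 0 each.
If it is in box 6 (prior 1/6): the host has 10 equally likely choices, so probability 1/10; weight (1/6)·(1/10) = 1/60.
The weights sum to 1/10.
So P(the gold coin in box 2 | the host opened box 4 and box 5) = (1/36) / (1/10) = 5/18.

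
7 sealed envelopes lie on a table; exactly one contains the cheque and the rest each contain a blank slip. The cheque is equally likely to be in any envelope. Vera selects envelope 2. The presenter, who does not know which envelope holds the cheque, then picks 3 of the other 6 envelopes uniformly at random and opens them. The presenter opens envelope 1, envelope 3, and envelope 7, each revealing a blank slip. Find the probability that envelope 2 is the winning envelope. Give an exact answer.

1/4

Because the presenter chose which envelopes to open without knowing where the cheque is, the choice is independent of the prize location. Learning that none of the 3 opened envelopes holds the cheque simply rules out those 3 locations and leaves the remaining 4 envelopes still equally likely by symmetry.
So P(the cheque in envelope 2) = 1/4.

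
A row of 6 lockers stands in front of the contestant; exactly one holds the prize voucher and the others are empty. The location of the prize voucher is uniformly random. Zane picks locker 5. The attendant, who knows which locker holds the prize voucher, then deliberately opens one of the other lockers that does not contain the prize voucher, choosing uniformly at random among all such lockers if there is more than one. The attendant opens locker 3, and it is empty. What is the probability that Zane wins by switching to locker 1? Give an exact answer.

Apply Bayes' rule, conditioning on where the prize voucher actually is.
If it is in any of lockers 1, 2, 4, and 6 (prior 1/6 each): the attendant has 4 equally likely choices, so probability 1/4; weight (1/6)·(1/4) = 1/24 each.
If it is in locker 3 (prior 1/6): the attendant opened locker 3, so this case is ruled out; weight (1/6)·0 = 0.
If it is in locker 5 (prior 1/6): the attendant has 5 equally likely choices, so probability 1/5; weight (1/6)·(1/5) = 1/30.
The weights sum to 1/5.
So P(the prize voucher in locker 1 | the attendant opened locker 3) = (1/24) / (1/5) = 5/24.

5/24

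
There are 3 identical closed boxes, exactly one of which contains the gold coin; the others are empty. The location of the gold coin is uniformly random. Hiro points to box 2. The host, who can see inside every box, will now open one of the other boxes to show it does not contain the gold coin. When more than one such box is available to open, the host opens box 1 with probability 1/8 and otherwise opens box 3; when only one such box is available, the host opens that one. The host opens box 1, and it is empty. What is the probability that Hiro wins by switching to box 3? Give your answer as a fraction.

8/9

Apply Bayes' rule, conditioning on where the gold coin actually is.
If it is in box 1 (prior 1/3): the host opened box 1, so this case is ruled out; weight (1/3)·0 = 0.
If it is in box 2 (prior 1/3): box 1 is available, opened with probability 1/8; weight (1/3)·(1/8) = 1/24.
If it is in box 3 (prior 1/3): only box 1 is available, probability 1; weight (1/3)·1 = 1/3.
The weights sum to 3/8.
So P(the gold coin in box 3 | the host opened box 1) = (1/3) / (3/8) = 8/9.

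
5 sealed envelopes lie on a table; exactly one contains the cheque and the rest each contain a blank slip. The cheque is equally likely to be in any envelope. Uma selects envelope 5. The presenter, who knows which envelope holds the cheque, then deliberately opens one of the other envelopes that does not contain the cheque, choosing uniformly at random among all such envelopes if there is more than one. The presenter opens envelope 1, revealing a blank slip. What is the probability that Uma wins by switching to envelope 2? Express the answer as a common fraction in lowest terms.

Condition on the true location of the cheque.
If it is in envelope 1 (prior 1/5): the presenter opened envelope 1, so this case is ruled out; weight (1/5)·0 = 0.
If it is in any of envelopes 2, 3, and 4 (prior 1/5 each): the presenter has 3 equally likely choices, so probability 1/3; weight (1/5)·(1/3) = 1/15 each.
If it is in envelope 5 (prior 1/5): the presenter has 4 equally likely choices, so probability 1/4; weight (1/5)·(1/4) = 1/20.
The weights sum to 1/4.
So P(the cheque in envelope 2 | the presenter opened envelope 1) = (1/15) / (1/4) = 4/15.

4/15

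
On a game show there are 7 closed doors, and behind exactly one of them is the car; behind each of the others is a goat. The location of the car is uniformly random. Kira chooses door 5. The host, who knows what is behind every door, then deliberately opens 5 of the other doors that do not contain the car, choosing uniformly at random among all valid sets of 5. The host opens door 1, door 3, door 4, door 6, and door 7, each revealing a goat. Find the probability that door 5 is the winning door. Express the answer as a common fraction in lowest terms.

Condition on the true location of the car.
If it is behind any of doors 1, 3, 4, 6, and 7 (prior 1/7 each): that door was opened and seen not to hold the prize — ruled out; weight (1/7)·0 = 0 each.
If it is behind door 2 (prior 1/7): the host has no choice, probability 1; weight (1/7)·1 = 1/7.
If it is behind door 5 (prior 1/7): the host has 6 equally likely choices, so probability 1/6; weight (1/7)·(1/6) = 1/42.
The weights sum to 1/6.
So P(the car behind door 5 | the host opened door 1, door 3, door 4, door 6, and door 7) = (1/42) / (1/6) = 1/7.

1/7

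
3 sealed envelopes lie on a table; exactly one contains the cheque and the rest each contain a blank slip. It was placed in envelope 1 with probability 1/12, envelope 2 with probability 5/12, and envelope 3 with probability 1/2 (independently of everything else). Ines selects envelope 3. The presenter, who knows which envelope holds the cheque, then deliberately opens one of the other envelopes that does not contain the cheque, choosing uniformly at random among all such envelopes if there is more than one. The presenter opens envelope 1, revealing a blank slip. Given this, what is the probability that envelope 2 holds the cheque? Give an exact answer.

5/8

Apply Bayes' rule, conditioning on where the cheque actually is.
If it is in envelope 1 (prior 1/12): the presenter opened envelope 1, so this case is ruled out; weight (1/12)·0 = 0.
If it is in envelope 2 (prior 5/12): the presenter has no choice, probability 1; weight (5/12)·1 = 5/12.
If it is in envelope 3 (prior 1/2): the presenter has 2 equally likely choices, so probability 1/2; weight (1/2)·(1/2) = 1/4.
The weights sum to 2/3.
So P(the cheque in envelope 2 | the presenter opened envelope 1) = (5/12) / (2/3) = 5/8.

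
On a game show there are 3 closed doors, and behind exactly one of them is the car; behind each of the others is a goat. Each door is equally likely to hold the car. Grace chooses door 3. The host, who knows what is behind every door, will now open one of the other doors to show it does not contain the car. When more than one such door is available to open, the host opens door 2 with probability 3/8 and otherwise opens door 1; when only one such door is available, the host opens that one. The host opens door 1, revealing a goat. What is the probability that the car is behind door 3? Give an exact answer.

Condition on the true location of the car.
If it is behind door 1 (prior 1/3): the host opened door 1, so this case is ruled out; weight (1/3)·0 = 0.
If it is behind door 2 (prior 1/3): only door 1 is available, probability 1; weight (1/3)·1 = 1/3.
If it is behind door 3 (prior 1/3): door 2 is available but not opened, probability 5/8; weight (1/3)·(5/8) = 5/24.
The weights sum to 13/24.
So P(the car behind door 3 | the host opened door 1) = (5/24) / (13/24) = 5/13.

5/13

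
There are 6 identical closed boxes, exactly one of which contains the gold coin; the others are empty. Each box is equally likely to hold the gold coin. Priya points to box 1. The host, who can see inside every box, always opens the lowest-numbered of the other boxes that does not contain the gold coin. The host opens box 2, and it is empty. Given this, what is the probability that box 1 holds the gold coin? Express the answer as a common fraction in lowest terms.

Consider each possible location of the gold coin in turn.
If it is in any of boxes 1, 3, 4, 5, and 6 (prior 1/6 each): box 2 is the lowest-numbered option available, probability 1; weight (1/6)·1 = 1/6 each.
If it is in box 2 (prior 1/6): the host opened box 2, so this case is ruled out; weight (1/6)·0 = 0.
The weights sum to 5/6.
So P(the gold coin in box 1 | the host opened box 2) = (1/6) / (5/6) = 1/5.

1/5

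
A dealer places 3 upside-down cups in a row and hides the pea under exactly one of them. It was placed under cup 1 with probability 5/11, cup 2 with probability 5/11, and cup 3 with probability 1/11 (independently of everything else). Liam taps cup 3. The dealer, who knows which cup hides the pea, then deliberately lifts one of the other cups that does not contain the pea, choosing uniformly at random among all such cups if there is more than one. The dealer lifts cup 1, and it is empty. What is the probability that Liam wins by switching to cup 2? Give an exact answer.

Apply Bayes' rule, conditioning on where the pea actually is.
If it is under cup 1 (prior 5/11): the dealer opened cup 1, so this case is ruled out; weight (5/11)·0 = 0.
If it is under cup 2 (prior 5/11): the dealer has no choice, probability 1; weight (5/11)·1 = 5/11.
If it is under cup 3 (prior 1/11): the dealer has 2 equally likely choices, so probability 1/2; weight (1/11)·(1/2) = 1/22.
The weights sum to 1/2.
So P(the pea under cup 2 | the dealer opened cup 1) = (5/11) / (1/2) = 10/11.

10/11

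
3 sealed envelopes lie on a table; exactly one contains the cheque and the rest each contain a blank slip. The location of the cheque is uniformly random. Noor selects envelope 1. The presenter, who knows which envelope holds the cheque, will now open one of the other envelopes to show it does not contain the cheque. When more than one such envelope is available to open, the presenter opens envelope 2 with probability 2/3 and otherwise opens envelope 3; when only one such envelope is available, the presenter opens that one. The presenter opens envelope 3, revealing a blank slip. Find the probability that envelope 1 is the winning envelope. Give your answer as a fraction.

1/4

Condition on the true location of the cheque.
If it is in envelope 1 (prior 1/3): envelope 2 is available but not opened, probability 1/3; weight (1/3)·(1/3) = 1/9.
If it is in envelope 2 (prior 1/3): only envelope 3 is available, probability 1; weight (1/3)·1 = 1/3.
If it is in envelope 3 (prior 1/3): the presenter opened envelope 3, so this case is ruled out; weight (1/3)·0 = 0.
The weights sum to 4/9.
So P(the cheque in envelope 1 | the presenter opened envelope 3) = (1/9) / (4/9) = 1/4.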